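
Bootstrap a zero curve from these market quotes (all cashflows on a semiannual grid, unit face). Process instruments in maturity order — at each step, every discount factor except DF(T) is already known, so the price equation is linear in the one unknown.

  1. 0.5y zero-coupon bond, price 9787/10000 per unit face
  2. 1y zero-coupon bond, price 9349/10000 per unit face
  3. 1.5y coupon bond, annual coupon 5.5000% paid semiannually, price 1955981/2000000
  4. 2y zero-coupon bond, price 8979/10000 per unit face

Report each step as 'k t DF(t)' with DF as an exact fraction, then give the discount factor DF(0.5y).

step 1 [0.5y] zero: DF = P = 9787/10000 ≈ 0.978700
step 2 [1y] zero: DF = P = 9349/10000 ≈ 0.934900
step 3 [1.5y] bond c/2=11/400: DF=(1955981/2000000 − 11/400·(0.978700+0.934900))/(1+11/400) = 4503/5000 ≈ 0.900600
step 4 [2y] zero: DF = P = 8979/10000 ≈ 0.897900

1 1/2 9787/10000
2 1 9349/10000
3 3/2 4503/5000
4 2 8979/10000
DF(0.5y) = 9787/10000 ≈ 0.978700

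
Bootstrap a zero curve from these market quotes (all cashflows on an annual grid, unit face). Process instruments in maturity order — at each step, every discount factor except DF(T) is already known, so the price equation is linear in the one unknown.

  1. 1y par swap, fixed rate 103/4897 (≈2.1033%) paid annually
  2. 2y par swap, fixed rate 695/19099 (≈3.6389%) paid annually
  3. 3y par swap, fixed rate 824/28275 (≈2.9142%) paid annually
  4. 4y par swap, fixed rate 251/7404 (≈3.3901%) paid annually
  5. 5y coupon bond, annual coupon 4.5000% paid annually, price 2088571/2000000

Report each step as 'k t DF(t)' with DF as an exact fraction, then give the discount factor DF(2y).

step 1 [1y] swap r/1=103/4897: DF=(1 − 103/4897·(0))/(1+103/4897) = 4897/5000 ≈ 0.979400
step 2 [2y] swap r/1=695/19099: DF=(1 − 695/19099·(0.979400))/(1+695/19099) = 1861/2000 ≈ 0.930500
step 3 [3y] swap r/1=824/28275: DF=(1 − 824/28275·(0.979400+0.930500))/(1+824/28275) = 1147/1250 ≈ 0.917600
step 4 [4y] swap r/1=251/7404: DF=(1 − 251/7404·(0.979400+0.930500+0.917600))/(1+251/7404) = 1749/2000 ≈ 0.874500
step 5 [5y] bond c/1=9/200: DF=(2088571/2000000 − 9/200·(0.979400+0.930500+0.917600+0.874500))/(1+9/200) = 8399/10000 ≈ 0.839900

1 1 4897/5000
2 2 1861/2000
3 3 1147/1250
4 4 1749/2000
5 5 8399/10000
DF(2y) = 1861/2000 ≈ 0.930500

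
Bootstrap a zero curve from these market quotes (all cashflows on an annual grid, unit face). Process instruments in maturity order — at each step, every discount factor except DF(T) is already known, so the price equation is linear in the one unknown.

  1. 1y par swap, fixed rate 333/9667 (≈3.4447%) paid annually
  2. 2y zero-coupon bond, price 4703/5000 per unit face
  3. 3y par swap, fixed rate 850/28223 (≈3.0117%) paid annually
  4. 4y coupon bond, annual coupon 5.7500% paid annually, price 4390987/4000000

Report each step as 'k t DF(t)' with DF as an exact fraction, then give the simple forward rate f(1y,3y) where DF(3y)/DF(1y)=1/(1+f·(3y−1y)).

step 1 [1y] swap r/1=333/9667: DF=(1 − 333/9667·(0))/(1+333/9667) = 9667/10000 ≈ 0.966700
step 2 [2y] zero: DF = P = 4703/5000 ≈ 0.940600
step 3 [3y] swap r/1=850/28223: DF=(1 − 850/28223·(0.966700+0.940600))/(1+850/28223) = 183/200 ≈ 0.915000
step 4 [4y] bond c/1=23/400: DF=(4390987/4000000 − 23/400·(0.966700+0.940600+0.915000))/(1+23/400) = 4423/5000 ≈ 0.884600

1 1 9667/10000
2 2 4703/5000
3 3 183/200
4 4 4423/5000
f(1y,3y) = ((9667/10000)/(183/200) − 1)/(2) = 517/18300 ≈ 2.8251%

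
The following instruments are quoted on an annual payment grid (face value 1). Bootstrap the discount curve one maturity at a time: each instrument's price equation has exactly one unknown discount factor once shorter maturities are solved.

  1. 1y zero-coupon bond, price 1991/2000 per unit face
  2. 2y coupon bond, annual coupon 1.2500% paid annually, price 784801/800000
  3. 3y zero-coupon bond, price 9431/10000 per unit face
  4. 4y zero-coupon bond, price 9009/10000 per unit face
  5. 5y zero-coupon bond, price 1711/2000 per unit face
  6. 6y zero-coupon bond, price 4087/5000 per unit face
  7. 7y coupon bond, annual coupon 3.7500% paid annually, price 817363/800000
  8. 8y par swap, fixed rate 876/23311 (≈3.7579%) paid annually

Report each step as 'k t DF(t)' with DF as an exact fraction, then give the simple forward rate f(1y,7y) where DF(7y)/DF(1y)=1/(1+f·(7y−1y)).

1 1 1991/2000
2 2 4783/5000
3 3 9431/10000
4 4 9009/10000
5 5 1711/2000
6 6 4087/5000
7 7 7871/10000
8 8 1843/2500
f(1y,7y) = ((1991/2000)/(7871/10000) − 1)/(6) = 1042/23613 ≈ 4.4128%

step 1 [1y] zero: DF = P = 1991/2000 ≈ 0.995500
step 2 [2y] bond c/1=1/80: DF=(784801/800000 − 1/80·(0.995500))/(1+1/80) = 4783/5000 ≈ 0.956600
step 3 [3y] zero: DF = P = 9431/10000 ≈ 0.943100
step 4 [4y] zero: DF = P = 9009/10000 ≈ 0.900900
step 5 [5y] zero: DF = P = 1711/2000 ≈ 0.855500
step 6 [6y] zero: DF = P = 4087/5000 ≈ 0.817400
step 7 [7y] bond c/1=3/80: DF=(817363/800000 − 3/80·(0.995500+0.956600+0.943100+0.900900+0.855500+0.817400))/(1+3/80) = 7871/10000 ≈ 0.787100
step 8 [8y] swap r/1=876/23311: DF=(1 − 876/23311·(0.995500+0.956600+0.943100+0.900900+0.855500+0.817400+0.787100))/(1+876/23311) = 1843/2500 ≈ 0.737200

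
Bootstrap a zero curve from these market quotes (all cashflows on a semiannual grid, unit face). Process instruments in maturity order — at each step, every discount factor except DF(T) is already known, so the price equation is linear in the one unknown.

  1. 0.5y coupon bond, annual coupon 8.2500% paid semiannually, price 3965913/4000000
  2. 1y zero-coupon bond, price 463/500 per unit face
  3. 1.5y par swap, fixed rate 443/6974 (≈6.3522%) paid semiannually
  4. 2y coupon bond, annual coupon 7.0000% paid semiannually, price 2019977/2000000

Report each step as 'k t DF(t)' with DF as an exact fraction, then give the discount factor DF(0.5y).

1 1/2 4761/5000
2 1 463/500
3 3/2 4557/5000
4 2 1763/2000
DF(0.5y) = 4761/5000 ≈ 0.952200

step 1 [0.5y] bond c/2=33/800: DF=(3965913/4000000 − 33/800·(0))/(1+33/800) = 4761/5000 ≈ 0.952200
step 2 [1y] zero: DF = P = 463/500 ≈ 0.926000
step 3 [1.5y] swap r/2=443/13948: DF=(1 − 443/13948·(0.952200+0.926000))/(1+443/13948) = 4557/5000 ≈ 0.911400
step 4 [2y] bond c/2=7/200: DF=(2019977/2000000 − 7/200·(0.952200+0.926000+0.911400))/(1+7/200) = 1763/2000 ≈ 0.881500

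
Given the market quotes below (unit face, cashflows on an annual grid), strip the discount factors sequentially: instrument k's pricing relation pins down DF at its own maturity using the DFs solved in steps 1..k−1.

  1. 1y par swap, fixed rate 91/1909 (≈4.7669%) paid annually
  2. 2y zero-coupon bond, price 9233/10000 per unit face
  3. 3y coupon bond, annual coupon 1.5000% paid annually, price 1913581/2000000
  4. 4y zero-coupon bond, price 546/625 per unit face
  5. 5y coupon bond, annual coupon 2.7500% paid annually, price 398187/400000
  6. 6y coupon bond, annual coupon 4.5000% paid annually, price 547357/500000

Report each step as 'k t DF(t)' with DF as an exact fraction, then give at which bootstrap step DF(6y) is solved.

1 1 1909/2000
2 2 9233/10000
3 3 9149/10000
4 4 546/625
5 5 8707/10000
6 6 4261/5000
DF(6y) is solved at step 6

step 1 [1y] swap r/1=91/1909: DF=(1 − 91/1909·(0))/(1+91/1909) = 1909/2000 ≈ 0.954500
step 2 [2y] zero: DF = P = 9233/10000 ≈ 0.923300
step 3 [3y] bond c/1=3/200: DF=(1913581/2000000 − 3/200·(0.954500+0.923300))/(1+3/200) = 9149/10000 ≈ 0.914900
step 4 [4y] zero: DF = P = 546/625 ≈ 0.873600
step 5 [5y] bond c/1=11/400: DF=(398187/400000 − 11/400·(0.954500+0.923300+0.914900+0.873600))/(1+11/400) = 8707/10000 ≈ 0.870700
step 6 [6y] bond c/1=9/200: DF=(547357/500000 − 9/200·(0.954500+0.923300+0.914900+0.873600+0.870700))/(1+9/200) = 4261/5000 ≈ 0.852200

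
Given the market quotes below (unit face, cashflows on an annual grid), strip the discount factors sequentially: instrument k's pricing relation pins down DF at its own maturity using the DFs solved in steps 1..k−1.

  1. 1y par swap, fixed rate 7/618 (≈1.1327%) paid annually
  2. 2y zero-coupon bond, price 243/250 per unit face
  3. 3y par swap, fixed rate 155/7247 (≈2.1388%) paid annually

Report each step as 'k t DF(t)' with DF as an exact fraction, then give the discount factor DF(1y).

step 1 [1y] swap r/1=7/618: DF=(1 − 7/618·(0))/(1+7/618) = 618/625 ≈ 0.988800
step 2 [2y] zero: DF = P = 243/250 ≈ 0.972000
step 3 [3y] swap r/1=155/7247: DF=(1 − 155/7247·(0.988800+0.972000))/(1+155/7247) = 469/500 ≈ 0.938000

1 1 618/625
2 2 243/250
3 3 469/500
DF(1y) = 618/625 ≈ 0.988800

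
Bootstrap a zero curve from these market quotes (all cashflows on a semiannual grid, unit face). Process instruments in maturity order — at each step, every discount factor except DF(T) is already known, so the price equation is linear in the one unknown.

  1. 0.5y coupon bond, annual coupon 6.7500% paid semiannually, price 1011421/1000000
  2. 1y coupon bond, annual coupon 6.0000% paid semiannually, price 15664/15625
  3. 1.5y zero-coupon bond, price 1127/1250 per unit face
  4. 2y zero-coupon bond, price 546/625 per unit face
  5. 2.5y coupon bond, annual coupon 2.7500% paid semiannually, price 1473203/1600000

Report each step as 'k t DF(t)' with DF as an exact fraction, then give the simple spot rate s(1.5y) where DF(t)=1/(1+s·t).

step 1 [0.5y] bond c/2=27/800: DF=(1011421/1000000 − 27/800·(0))/(1+27/800) = 1223/1250 ≈ 0.978400
step 2 [1y] bond c/2=3/100: DF=(15664/15625 − 3/100·(0.978400))/(1+3/100) = 1181/1250 ≈ 0.944800
step 3 [1.5y] zero: DF = P = 1127/1250 ≈ 0.901600
step 4 [2y] zero: DF = P = 546/625 ≈ 0.873600
step 5 [2.5y] bond c/2=11/800: DF=(1473203/1600000 − 11/800·(0.978400+0.944800+0.901600+0.873600))/(1+11/800) = 8581/10000 ≈ 0.858100

1 1/2 1223/1250
2 1 1181/1250
3 3/2 1127/1250
4 2 546/625
5 5/2 8581/10000
s(1.5y) = (1/(1127/1250) − 1)/(3/2) = 82/1127 ≈ 7.2760%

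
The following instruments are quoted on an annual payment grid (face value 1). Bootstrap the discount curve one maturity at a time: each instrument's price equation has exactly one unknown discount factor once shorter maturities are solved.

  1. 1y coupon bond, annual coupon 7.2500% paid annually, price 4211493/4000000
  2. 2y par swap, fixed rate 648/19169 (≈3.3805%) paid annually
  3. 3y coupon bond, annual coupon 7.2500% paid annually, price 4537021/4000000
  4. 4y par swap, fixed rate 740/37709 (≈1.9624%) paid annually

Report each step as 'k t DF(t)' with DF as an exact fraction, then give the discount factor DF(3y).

1 1 9817/10000
2 2 1169/1250
3 3 116/125
4 4 463/500
DF(3y) = 116/125 ≈ 0.928000

step 1 [1y] bond c/1=29/400: DF=(4211493/4000000 − 29/400·(0))/(1+29/400) = 9817/10000 ≈ 0.981700
step 2 [2y] swap r/1=648/19169: DF=(1 − 648/19169·(0.981700))/(1+648/19169) = 1169/1250 ≈ 0.935200
step 3 [3y] bond c/1=29/400: DF=(4537021/4000000 − 29/400·(0.981700+0.935200))/(1+29/400) = 116/125 ≈ 0.928000
step 4 [4y] swap r/1=740/37709: DF=(1 − 740/37709·(0.981700+0.935200+0.928000))/(1+740/37709) = 463/500 ≈ 0.926000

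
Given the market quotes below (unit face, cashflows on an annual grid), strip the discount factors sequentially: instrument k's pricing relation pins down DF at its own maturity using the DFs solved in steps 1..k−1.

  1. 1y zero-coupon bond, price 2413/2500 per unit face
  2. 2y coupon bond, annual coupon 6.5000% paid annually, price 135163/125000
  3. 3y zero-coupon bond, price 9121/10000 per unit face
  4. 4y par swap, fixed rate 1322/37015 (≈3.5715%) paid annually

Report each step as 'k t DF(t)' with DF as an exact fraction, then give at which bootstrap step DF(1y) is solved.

step 1 [1y] zero: DF = P = 2413/2500 ≈ 0.965200
step 2 [2y] bond c/1=13/200: DF=(135163/125000 − 13/200·(0.965200))/(1+13/200) = 2391/2500 ≈ 0.956400
step 3 [3y] zero: DF = P = 9121/10000 ≈ 0.912100
step 4 [4y] swap r/1=1322/37015: DF=(1 − 1322/37015·(0.965200+0.956400+0.912100))/(1+1322/37015) = 4339/5000 ≈ 0.867800

1 1 2413/2500
2 2 2391/2500
3 3 9121/10000
4 4 4339/5000
DF(1y) is solved at step 1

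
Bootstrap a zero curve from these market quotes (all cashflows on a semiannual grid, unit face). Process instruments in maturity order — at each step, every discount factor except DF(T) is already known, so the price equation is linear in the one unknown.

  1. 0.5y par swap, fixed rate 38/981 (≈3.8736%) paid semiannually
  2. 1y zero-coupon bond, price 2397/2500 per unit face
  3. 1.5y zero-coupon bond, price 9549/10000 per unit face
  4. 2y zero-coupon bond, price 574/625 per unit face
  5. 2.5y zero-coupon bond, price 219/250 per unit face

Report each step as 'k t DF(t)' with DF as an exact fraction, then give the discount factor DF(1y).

1 1/2 981/1000
2 1 2397/2500
3 3/2 9549/10000
4 2 574/625
5 5/2 219/250
DF(1y) = 2397/2500 ≈ 0.958800

step 1 [0.5y] swap r/2=19/981: DF=(1 − 19/981·(0))/(1+19/981) = 981/1000 ≈ 0.981000
step 2 [1y] zero: DF = P = 2397/2500 ≈ 0.958800
step 3 [1.5y] zero: DF = P = 9549/10000 ≈ 0.954900
step 4 [2y] zero: DF = P = 574/625 ≈ 0.918400
step 5 [2.5y] zero: DF = P = 219/250 ≈ 0.876000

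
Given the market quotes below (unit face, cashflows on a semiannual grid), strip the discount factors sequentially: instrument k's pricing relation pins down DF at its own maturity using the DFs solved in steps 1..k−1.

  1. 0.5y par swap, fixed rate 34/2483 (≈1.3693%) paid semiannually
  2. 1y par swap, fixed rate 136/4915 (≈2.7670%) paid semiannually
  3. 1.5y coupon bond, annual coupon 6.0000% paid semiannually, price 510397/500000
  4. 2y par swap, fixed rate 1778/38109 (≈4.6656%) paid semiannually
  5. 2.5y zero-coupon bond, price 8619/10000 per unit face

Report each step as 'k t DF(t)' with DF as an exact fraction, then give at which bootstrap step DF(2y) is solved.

1 1/2 2483/2500
2 1 608/625
3 3/2 4669/5000
4 2 9111/10000
5 5/2 8619/10000
DF(2y) is solved at step 4

step 1 [0.5y] swap r/2=17/2483: DF=(1 − 17/2483·(0))/(1+17/2483) = 2483/2500 ≈ 0.993200
step 2 [1y] swap r/2=68/4915: DF=(1 − 68/4915·(0.993200))/(1+68/4915) = 608/625 ≈ 0.972800
step 3 [1.5y] bond c/2=3/100: DF=(510397/500000 − 3/100·(0.993200+0.972800))/(1+3/100) = 4669/5000 ≈ 0.933800
step 4 [2y] swap r/2=889/38109: DF=(1 − 889/38109·(0.993200+0.972800+0.933800))/(1+889/38109) = 9111/10000 ≈ 0.911100
step 5 [2.5y] zero: DF = P = 8619/10000 ≈ 0.861900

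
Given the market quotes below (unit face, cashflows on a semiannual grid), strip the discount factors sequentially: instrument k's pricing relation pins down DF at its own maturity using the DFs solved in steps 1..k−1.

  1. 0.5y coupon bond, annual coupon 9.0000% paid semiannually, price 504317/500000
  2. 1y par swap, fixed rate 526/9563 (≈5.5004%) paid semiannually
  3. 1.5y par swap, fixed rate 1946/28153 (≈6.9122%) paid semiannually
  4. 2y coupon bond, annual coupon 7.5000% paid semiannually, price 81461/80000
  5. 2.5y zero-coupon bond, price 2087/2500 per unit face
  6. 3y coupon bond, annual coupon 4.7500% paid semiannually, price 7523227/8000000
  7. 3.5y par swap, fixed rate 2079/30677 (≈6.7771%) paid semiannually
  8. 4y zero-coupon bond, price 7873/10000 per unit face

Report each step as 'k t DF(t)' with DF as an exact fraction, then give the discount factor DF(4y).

1 1/2 2413/2500
2 1 4737/5000
3 3/2 9027/10000
4 2 8797/10000
5 5/2 2087/2500
6 3 1627/2000
7 7/2 7921/10000
8 4 7873/10000
DF(4y) = 7873/10000 ≈ 0.787300

step 1 [0.5y] bond c/2=9/200: DF=(504317/500000 − 9/200·(0))/(1+9/200) = 2413/2500 ≈ 0.965200
step 2 [1y] swap r/2=263/9563: DF=(1 − 263/9563·(0.965200))/(1+263/9563) = 4737/5000 ≈ 0.947400
step 3 [1.5y] swap r/2=973/28153: DF=(1 − 973/28153·(0.965200+0.947400))/(1+973/28153) = 9027/10000 ≈ 0.902700
step 4 [2y] bond c/2=3/80: DF=(81461/80000 − 3/80·(0.965200+0.947400+0.902700))/(1+3/80) = 8797/10000 ≈ 0.879700
step 5 [2.5y] zero: DF = P = 2087/2500 ≈ 0.834800
step 6 [3y] bond c/2=19/800: DF=(7523227/8000000 − 19/800·(0.965200+0.947400+0.902700+0.879700+0.834800))/(1+19/800) = 1627/2000 ≈ 0.813500
step 7 [3.5y] swap r/2=2079/61354: DF=(1 − 2079/61354·(0.965200+0.947400+0.902700+0.879700+0.834800+0.813500))/(1+2079/61354) = 7921/10000 ≈ 0.792100
step 8 [4y] zero: DF = P = 7873/10000 ≈ 0.787300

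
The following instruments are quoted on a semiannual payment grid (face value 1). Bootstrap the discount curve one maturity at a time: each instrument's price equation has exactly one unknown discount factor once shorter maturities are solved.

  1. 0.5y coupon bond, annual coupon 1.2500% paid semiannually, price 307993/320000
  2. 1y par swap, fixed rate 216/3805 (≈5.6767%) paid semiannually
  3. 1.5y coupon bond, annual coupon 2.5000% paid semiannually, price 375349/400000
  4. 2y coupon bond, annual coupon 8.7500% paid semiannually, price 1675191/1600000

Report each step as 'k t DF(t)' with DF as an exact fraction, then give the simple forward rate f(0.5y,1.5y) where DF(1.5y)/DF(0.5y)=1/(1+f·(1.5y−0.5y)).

step 1 [0.5y] bond c/2=1/160: DF=(307993/320000 − 1/160·(0))/(1+1/160) = 1913/2000 ≈ 0.956500
step 2 [1y] swap r/2=108/3805: DF=(1 − 108/3805·(0.956500))/(1+108/3805) = 473/500 ≈ 0.946000
step 3 [1.5y] bond c/2=1/80: DF=(375349/400000 − 1/80·(0.956500+0.946000))/(1+1/80) = 9033/10000 ≈ 0.903300
step 4 [2y] bond c/2=7/160: DF=(1675191/1600000 − 7/160·(0.956500+0.946000+0.903300))/(1+7/160) = 1771/2000 ≈ 0.885500

1 1/2 1913/2000
2 1 473/500
3 3/2 9033/10000
4 2 1771/2000
f(0.5y,1.5y) = ((1913/2000)/(9033/10000) − 1)/(1) = 532/9033 ≈ 5.8895%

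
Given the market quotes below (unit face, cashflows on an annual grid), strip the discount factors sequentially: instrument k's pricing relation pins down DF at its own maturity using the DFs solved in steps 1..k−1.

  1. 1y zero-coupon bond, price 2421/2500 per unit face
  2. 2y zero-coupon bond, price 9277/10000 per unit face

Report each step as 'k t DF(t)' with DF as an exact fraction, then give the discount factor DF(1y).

step 1 [1y] zero: DF = P = 2421/2500 ≈ 0.968400
step 2 [2y] zero: DF = P = 9277/10000 ≈ 0.927700

1 1 2421/2500
2 2 9277/10000
DF(1y) = 2421/2500 ≈ 0.968400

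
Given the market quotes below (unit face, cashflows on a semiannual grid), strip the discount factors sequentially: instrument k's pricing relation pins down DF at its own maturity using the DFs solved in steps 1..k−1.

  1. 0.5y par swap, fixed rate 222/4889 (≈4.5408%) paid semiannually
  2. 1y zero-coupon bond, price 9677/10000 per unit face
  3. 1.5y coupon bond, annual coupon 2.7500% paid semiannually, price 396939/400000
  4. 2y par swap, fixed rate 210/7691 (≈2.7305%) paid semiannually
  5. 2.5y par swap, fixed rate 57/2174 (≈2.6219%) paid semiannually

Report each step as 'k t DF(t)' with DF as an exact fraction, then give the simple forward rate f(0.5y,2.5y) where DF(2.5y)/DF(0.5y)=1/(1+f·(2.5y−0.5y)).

1 1/2 4889/5000
2 1 9677/10000
3 3/2 381/400
4 2 379/400
5 5/2 9373/10000
f(0.5y,2.5y) = ((4889/5000)/(9373/10000) − 1)/(2) = 405/18746 ≈ 2.1605%

step 1 [0.5y] swap r/2=111/4889: DF=(1 − 111/4889·(0))/(1+111/4889) = 4889/5000 ≈ 0.977800
step 2 [1y] zero: DF = P = 9677/10000 ≈ 0.967700
step 3 [1.5y] bond c/2=11/800: DF=(396939/400000 − 11/800·(0.977800+0.967700))/(1+11/800) = 381/400 ≈ 0.952500
step 4 [2y] swap r/2=105/7691: DF=(1 − 105/7691·(0.977800+0.967700+0.952500))/(1+105/7691) = 379/400 ≈ 0.947500
step 5 [2.5y] swap r/2=57/4348: DF=(1 − 57/4348·(0.977800+0.967700+0.952500+0.947500))/(1+57/4348) = 9373/10000 ≈ 0.937300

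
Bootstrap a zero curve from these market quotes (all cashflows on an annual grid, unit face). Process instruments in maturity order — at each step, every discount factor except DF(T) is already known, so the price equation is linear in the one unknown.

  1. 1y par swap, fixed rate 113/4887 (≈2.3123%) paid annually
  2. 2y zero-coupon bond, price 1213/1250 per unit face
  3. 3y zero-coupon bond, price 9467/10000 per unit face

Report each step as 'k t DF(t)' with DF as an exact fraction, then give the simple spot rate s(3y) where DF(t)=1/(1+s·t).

1 1 4887/5000
2 2 1213/1250
3 3 9467/10000
s(3y) = (1/(9467/10000) − 1)/(3) = 533/28401 ≈ 1.8767%

step 1 [1y] swap r/1=113/4887: DF=(1 − 113/4887·(0))/(1+113/4887) = 4887/5000 ≈ 0.977400
step 2 [2y] zero: DF = P = 1213/1250 ≈ 0.970400
step 3 [3y] zero: DF = P = 9467/10000 ≈ 0.946700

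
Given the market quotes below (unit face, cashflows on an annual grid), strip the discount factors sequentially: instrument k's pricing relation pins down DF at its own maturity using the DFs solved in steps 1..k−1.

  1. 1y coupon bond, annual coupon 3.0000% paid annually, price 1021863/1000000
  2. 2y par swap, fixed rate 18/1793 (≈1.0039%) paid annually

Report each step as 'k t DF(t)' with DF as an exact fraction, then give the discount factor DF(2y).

step 1 [1y] bond c/1=3/100: DF=(1021863/1000000 − 3/100·(0))/(1+3/100) = 9921/10000 ≈ 0.992100
step 2 [2y] swap r/1=18/1793: DF=(1 − 18/1793·(0.992100))/(1+18/1793) = 4901/5000 ≈ 0.980200

1 1 9921/10000
2 2 4901/5000
DF(2y) = 4901/5000 ≈ 0.980200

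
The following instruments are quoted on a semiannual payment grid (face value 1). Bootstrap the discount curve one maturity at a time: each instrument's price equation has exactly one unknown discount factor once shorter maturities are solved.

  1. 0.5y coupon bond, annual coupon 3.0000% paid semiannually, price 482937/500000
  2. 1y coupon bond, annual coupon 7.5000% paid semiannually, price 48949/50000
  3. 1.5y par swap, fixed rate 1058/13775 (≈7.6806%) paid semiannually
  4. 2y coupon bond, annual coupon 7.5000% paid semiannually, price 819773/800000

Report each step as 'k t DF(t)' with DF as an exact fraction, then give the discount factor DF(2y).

1 1/2 2379/2500
2 1 2273/2500
3 3/2 4471/5000
4 2 8881/10000
DF(2y) = 8881/10000 ≈ 0.888100

step 1 [0.5y] bond c/2=3/200: DF=(482937/500000 − 3/200·(0))/(1+3/200) = 2379/2500 ≈ 0.951600
step 2 [1y] bond c/2=3/80: DF=(48949/50000 − 3/80·(0.951600))/(1+3/80) = 2273/2500 ≈ 0.909200
step 3 [1.5y] swap r/2=529/13775: DF=(1 − 529/13775·(0.951600+0.909200))/(1+529/13775) = 4471/5000 ≈ 0.894200
step 4 [2y] bond c/2=3/80: DF=(819773/800000 − 3/80·(0.951600+0.909200+0.894200))/(1+3/80) = 8881/10000 ≈ 0.888100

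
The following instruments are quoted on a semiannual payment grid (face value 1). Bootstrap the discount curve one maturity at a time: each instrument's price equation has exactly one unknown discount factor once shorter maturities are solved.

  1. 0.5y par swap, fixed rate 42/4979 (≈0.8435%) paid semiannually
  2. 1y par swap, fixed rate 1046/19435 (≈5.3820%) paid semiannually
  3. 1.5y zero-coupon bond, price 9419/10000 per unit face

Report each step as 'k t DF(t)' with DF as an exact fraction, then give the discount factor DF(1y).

step 1 [0.5y] swap r/2=21/4979: DF=(1 − 21/4979·(0))/(1+21/4979) = 4979/5000 ≈ 0.995800
step 2 [1y] swap r/2=523/19435: DF=(1 − 523/19435·(0.995800))/(1+523/19435) = 9477/10000 ≈ 0.947700
step 3 [1.5y] zero: DF = P = 9419/10000 ≈ 0.941900

1 1/2 4979/5000
2 1 9477/10000
3 3/2 9419/10000
DF(1y) = 9477/10000 ≈ 0.947700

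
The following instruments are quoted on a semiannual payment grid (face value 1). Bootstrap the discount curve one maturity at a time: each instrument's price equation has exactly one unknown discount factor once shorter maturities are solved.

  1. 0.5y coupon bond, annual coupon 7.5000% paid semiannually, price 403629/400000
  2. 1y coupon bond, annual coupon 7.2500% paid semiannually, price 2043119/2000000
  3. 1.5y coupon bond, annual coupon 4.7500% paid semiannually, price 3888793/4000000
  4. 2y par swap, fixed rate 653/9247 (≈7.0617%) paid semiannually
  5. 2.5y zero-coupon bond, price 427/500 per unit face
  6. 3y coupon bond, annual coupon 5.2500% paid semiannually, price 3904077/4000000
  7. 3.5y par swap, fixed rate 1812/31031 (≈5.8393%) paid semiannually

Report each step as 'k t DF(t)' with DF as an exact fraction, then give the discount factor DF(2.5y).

1 1/2 4863/5000
2 1 4759/5000
3 3/2 181/200
4 2 4347/5000
5 5/2 427/500
6 3 4173/5000
7 7/2 2047/2500
DF(2.5y) = 427/500 ≈ 0.854000

step 1 [0.5y] bond c/2=3/80: DF=(403629/400000 − 3/80·(0))/(1+3/80) = 4863/5000 ≈ 0.972600
step 2 [1y] bond c/2=29/800: DF=(2043119/2000000 − 29/800·(0.972600))/(1+29/800) = 4759/5000 ≈ 0.951800
step 3 [1.5y] bond c/2=19/800: DF=(3888793/4000000 − 19/800·(0.972600+0.951800))/(1+19/800) = 181/200 ≈ 0.905000
step 4 [2y] swap r/2=653/18494: DF=(1 − 653/18494·(0.972600+0.951800+0.905000))/(1+653/18494) = 4347/5000 ≈ 0.869400
step 5 [2.5y] zero: DF = P = 427/500 ≈ 0.854000
step 6 [3y] bond c/2=21/800: DF=(3904077/4000000 − 21/800·(0.972600+0.951800+0.905000+0.869400+0.854000))/(1+21/800) = 4173/5000 ≈ 0.834600
step 7 [3.5y] swap r/2=906/31031: DF=(1 − 906/31031·(0.972600+0.951800+0.905000+0.869400+0.854000+0.834600))/(1+906/31031) = 2047/2500 ≈ 0.818800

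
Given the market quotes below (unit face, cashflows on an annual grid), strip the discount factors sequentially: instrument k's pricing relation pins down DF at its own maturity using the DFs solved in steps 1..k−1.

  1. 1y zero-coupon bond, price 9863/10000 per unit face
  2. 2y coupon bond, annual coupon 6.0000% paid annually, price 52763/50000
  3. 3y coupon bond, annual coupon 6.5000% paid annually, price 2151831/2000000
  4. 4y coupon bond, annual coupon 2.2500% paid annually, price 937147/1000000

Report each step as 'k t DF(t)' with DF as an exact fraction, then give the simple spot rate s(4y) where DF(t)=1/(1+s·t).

1 1 9863/10000
2 2 9397/10000
3 3 8927/10000
4 4 1709/2000
s(4y) = (1/(1709/2000) − 1)/(4) = 291/6836 ≈ 4.2569%

step 1 [1y] zero: DF = P = 9863/10000 ≈ 0.986300
step 2 [2y] bond c/1=3/50: DF=(52763/50000 − 3/50·(0.986300))/(1+3/50) = 9397/10000 ≈ 0.939700
step 3 [3y] bond c/1=13/200: DF=(2151831/2000000 − 13/200·(0.986300+0.939700))/(1+13/200) = 8927/10000 ≈ 0.892700
step 4 [4y] bond c/1=9/400: DF=(937147/1000000 − 9/400·(0.986300+0.939700+0.892700))/(1+9/400) = 1709/2000 ≈ 0.854500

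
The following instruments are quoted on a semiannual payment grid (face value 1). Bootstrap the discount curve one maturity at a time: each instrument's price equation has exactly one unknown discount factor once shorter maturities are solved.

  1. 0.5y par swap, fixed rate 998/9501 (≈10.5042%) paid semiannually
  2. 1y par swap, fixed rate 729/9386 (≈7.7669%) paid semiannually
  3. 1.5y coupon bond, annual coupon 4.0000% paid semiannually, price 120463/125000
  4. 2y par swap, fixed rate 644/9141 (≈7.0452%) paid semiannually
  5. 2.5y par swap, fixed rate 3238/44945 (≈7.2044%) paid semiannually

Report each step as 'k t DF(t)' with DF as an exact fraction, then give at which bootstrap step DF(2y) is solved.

step 1 [0.5y] swap r/2=499/9501: DF=(1 − 499/9501·(0))/(1+499/9501) = 9501/10000 ≈ 0.950100
step 2 [1y] swap r/2=729/18772: DF=(1 − 729/18772·(0.950100))/(1+729/18772) = 9271/10000 ≈ 0.927100
step 3 [1.5y] bond c/2=1/50: DF=(120463/125000 − 1/50·(0.950100+0.927100))/(1+1/50) = 227/250 ≈ 0.908000
step 4 [2y] swap r/2=322/9141: DF=(1 − 322/9141·(0.950100+0.927100+0.908000))/(1+322/9141) = 1089/1250 ≈ 0.871200
step 5 [2.5y] swap r/2=1619/44945: DF=(1 − 1619/44945·(0.950100+0.927100+0.908000+0.871200))/(1+1619/44945) = 8381/10000 ≈ 0.838100

1 1/2 9501/10000
2 1 9271/10000
3 3/2 227/250
4 2 1089/1250
5 5/2 8381/10000
DF(2y) is solved at step 4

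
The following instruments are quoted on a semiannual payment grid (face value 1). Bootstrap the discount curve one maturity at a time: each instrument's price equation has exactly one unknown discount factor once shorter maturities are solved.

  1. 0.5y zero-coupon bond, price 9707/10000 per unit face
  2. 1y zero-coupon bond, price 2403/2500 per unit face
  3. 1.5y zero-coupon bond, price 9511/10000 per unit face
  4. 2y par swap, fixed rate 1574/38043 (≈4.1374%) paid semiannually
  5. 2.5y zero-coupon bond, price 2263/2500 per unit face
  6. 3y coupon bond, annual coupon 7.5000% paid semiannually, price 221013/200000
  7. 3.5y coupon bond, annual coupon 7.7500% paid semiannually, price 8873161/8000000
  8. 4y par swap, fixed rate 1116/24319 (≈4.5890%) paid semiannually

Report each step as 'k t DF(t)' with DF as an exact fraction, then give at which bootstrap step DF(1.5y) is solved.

1 1/2 9707/10000
2 1 2403/2500
3 3/2 9511/10000
4 2 9213/10000
5 5/2 2263/2500
6 3 8949/10000
7 7/2 8587/10000
8 4 4163/5000
DF(1.5y) is solved at step 3

step 1 [0.5y] zero: DF = P = 9707/10000 ≈ 0.970700
step 2 [1y] zero: DF = P = 2403/2500 ≈ 0.961200
step 3 [1.5y] zero: DF = P = 9511/10000 ≈ 0.951100
step 4 [2y] swap r/2=787/38043: DF=(1 − 787/38043·(0.970700+0.961200+0.951100))/(1+787/38043) = 9213/10000 ≈ 0.921300
step 5 [2.5y] zero: DF = P = 2263/2500 ≈ 0.905200
step 6 [3y] bond c/2=3/80: DF=(221013/200000 − 3/80·(0.970700+0.961200+0.951100+0.921300+0.905200))/(1+3/80) = 8949/10000 ≈ 0.894900
step 7 [3.5y] bond c/2=31/800: DF=(8873161/8000000 − 31/800·(0.970700+0.961200+0.951100+0.921300+0.905200+0.894900))/(1+31/800) = 8587/10000 ≈ 0.858700
step 8 [4y] swap r/2=558/24319: DF=(1 − 558/24319·(0.970700+0.961200+0.951100+0.921300+0.905200+0.894900+0.858700))/(1+558/24319) = 4163/5000 ≈ 0.832600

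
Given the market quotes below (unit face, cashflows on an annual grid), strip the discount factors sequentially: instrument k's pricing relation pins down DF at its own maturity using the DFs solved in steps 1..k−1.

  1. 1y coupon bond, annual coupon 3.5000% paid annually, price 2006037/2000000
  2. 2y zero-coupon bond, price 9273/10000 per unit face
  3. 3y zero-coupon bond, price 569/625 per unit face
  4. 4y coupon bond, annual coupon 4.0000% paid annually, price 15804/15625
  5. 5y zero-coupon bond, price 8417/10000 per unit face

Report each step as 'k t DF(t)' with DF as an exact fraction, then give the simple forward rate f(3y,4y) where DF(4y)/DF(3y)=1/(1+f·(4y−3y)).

step 1 [1y] bond c/1=7/200: DF=(2006037/2000000 − 7/200·(0))/(1+7/200) = 9691/10000 ≈ 0.969100
step 2 [2y] zero: DF = P = 9273/10000 ≈ 0.927300
step 3 [3y] zero: DF = P = 569/625 ≈ 0.910400
step 4 [4y] bond c/1=1/25: DF=(15804/15625 − 1/25·(0.969100+0.927300+0.910400))/(1+1/25) = 4323/5000 ≈ 0.864600
step 5 [5y] zero: DF = P = 8417/10000 ≈ 0.841700

1 1 9691/10000
2 2 9273/10000
3 3 569/625
4 4 4323/5000
5 5 8417/10000
f(3y,4y) = ((569/625)/(4323/5000) − 1)/(1) = 229/4323 ≈ 5.2972%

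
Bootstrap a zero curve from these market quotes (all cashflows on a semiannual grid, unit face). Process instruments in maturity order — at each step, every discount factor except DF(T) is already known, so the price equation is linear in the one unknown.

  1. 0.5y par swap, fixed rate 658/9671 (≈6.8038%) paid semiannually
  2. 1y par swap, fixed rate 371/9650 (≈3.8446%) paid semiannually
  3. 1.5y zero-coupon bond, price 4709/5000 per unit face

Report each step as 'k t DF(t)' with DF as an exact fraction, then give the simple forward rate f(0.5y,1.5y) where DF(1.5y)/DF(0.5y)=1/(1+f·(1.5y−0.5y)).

step 1 [0.5y] swap r/2=329/9671: DF=(1 − 329/9671·(0))/(1+329/9671) = 9671/10000 ≈ 0.967100
step 2 [1y] swap r/2=371/19300: DF=(1 − 371/19300·(0.967100))/(1+371/19300) = 9629/10000 ≈ 0.962900
step 3 [1.5y] zero: DF = P = 4709/5000 ≈ 0.941800

1 1/2 9671/10000
2 1 9629/10000
3 3/2 4709/5000
f(0.5y,1.5y) = ((9671/10000)/(4709/5000) − 1)/(1) = 253/9418 ≈ 2.6863%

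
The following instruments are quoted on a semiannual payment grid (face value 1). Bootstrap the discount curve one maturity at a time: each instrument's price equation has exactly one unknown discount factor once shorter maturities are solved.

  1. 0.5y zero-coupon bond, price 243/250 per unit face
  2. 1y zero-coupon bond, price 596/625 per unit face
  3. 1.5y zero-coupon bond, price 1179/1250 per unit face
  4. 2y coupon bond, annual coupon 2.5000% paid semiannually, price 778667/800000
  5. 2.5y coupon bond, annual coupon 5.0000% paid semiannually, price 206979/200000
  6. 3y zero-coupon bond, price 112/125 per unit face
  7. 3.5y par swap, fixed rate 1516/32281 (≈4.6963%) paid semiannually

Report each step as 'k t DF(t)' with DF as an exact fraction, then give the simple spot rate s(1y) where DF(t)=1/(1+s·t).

step 1 [0.5y] zero: DF = P = 243/250 ≈ 0.972000
step 2 [1y] zero: DF = P = 596/625 ≈ 0.953600
step 3 [1.5y] zero: DF = P = 1179/1250 ≈ 0.943200
step 4 [2y] bond c/2=1/80: DF=(778667/800000 − 1/80·(0.972000+0.953600+0.943200))/(1+1/80) = 9259/10000 ≈ 0.925900
step 5 [2.5y] bond c/2=1/40: DF=(206979/200000 − 1/40·(0.972000+0.953600+0.943200+0.925900))/(1+1/40) = 9171/10000 ≈ 0.917100
step 6 [3y] zero: DF = P = 112/125 ≈ 0.896000
step 7 [3.5y] swap r/2=758/32281: DF=(1 − 758/32281·(0.972000+0.953600+0.943200+0.925900+0.917100+0.896000))/(1+758/32281) = 2121/2500 ≈ 0.848400

1 1/2 243/250
2 1 596/625
3 3/2 1179/1250
4 2 9259/10000
5 5/2 9171/10000
6 3 112/125
7 7/2 2121/2500
s(1y) = (1/(596/625) − 1)/(1) = 29/596 ≈ 4.8658%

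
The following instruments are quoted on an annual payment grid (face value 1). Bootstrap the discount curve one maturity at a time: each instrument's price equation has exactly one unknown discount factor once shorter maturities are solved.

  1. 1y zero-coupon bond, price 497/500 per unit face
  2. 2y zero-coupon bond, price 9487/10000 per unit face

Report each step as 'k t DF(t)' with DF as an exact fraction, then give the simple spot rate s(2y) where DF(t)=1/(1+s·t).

step 1 [1y] zero: DF = P = 497/500 ≈ 0.994000
step 2 [2y] zero: DF = P = 9487/10000 ≈ 0.948700

1 1 497/500
2 2 9487/10000
s(2y) = (1/(9487/10000) − 1)/(2) = 513/18974 ≈ 2.7037%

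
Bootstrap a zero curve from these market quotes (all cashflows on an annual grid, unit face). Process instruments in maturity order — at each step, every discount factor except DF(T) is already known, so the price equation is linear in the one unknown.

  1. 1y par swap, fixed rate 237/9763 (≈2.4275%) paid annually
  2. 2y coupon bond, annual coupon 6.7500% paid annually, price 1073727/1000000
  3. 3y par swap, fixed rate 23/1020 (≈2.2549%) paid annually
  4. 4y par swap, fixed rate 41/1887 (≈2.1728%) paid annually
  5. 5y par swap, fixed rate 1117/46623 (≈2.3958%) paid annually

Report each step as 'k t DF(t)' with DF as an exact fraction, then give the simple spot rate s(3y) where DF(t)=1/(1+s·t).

1 1 9763/10000
2 2 9441/10000
3 3 2339/2500
4 4 459/500
5 5 8883/10000
s(3y) = (1/(2339/2500) − 1)/(3) = 161/7017 ≈ 2.2944%

step 1 [1y] swap r/1=237/9763: DF=(1 − 237/9763·(0))/(1+237/9763) = 9763/10000 ≈ 0.976300
step 2 [2y] bond c/1=27/400: DF=(1073727/1000000 − 27/400·(0.976300))/(1+27/400) = 9441/10000 ≈ 0.944100
step 3 [3y] swap r/1=23/1020: DF=(1 − 23/1020·(0.976300+0.944100))/(1+23/1020) = 2339/2500 ≈ 0.935600
step 4 [4y] swap r/1=41/1887: DF=(1 − 41/1887·(0.976300+0.944100+0.935600))/(1+41/1887) = 459/500 ≈ 0.918000
step 5 [5y] swap r/1=1117/46623: DF=(1 − 1117/46623·(0.976300+0.944100+0.935600+0.918000))/(1+1117/46623) = 8883/10000 ≈ 0.888300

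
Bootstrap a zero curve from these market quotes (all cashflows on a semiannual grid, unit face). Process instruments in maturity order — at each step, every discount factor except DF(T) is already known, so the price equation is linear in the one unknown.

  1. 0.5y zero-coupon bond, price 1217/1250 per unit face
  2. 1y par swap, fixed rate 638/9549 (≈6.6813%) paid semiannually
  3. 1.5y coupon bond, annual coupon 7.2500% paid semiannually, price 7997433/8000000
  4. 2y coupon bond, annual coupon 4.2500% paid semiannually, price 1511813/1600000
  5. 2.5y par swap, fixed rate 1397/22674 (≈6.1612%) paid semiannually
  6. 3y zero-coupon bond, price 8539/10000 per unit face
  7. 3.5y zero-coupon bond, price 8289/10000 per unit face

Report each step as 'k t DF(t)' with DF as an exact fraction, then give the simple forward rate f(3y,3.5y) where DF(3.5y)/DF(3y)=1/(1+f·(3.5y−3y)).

step 1 [0.5y] zero: DF = P = 1217/1250 ≈ 0.973600
step 2 [1y] swap r/2=319/9549: DF=(1 − 319/9549·(0.973600))/(1+319/9549) = 4681/5000 ≈ 0.936200
step 3 [1.5y] bond c/2=29/800: DF=(7997433/8000000 − 29/800·(0.973600+0.936200))/(1+29/800) = 8979/10000 ≈ 0.897900
step 4 [2y] bond c/2=17/800: DF=(1511813/1600000 − 17/800·(0.973600+0.936200+0.897900))/(1+17/800) = 2167/2500 ≈ 0.866800
step 5 [2.5y] swap r/2=1397/45348: DF=(1 − 1397/45348·(0.973600+0.936200+0.897900+0.866800))/(1+1397/45348) = 8603/10000 ≈ 0.860300
step 6 [3y] zero: DF = P = 8539/10000 ≈ 0.853900
step 7 [3.5y] zero: DF = P = 8289/10000 ≈ 0.828900

1 1/2 1217/1250
2 1 4681/5000
3 3/2 8979/10000
4 2 2167/2500
5 5/2 8603/10000
6 3 8539/10000
7 7/2 8289/10000
f(3y,3.5y) = ((8539/10000)/(8289/10000) − 1)/(1/2) = 500/8289 ≈ 6.0321%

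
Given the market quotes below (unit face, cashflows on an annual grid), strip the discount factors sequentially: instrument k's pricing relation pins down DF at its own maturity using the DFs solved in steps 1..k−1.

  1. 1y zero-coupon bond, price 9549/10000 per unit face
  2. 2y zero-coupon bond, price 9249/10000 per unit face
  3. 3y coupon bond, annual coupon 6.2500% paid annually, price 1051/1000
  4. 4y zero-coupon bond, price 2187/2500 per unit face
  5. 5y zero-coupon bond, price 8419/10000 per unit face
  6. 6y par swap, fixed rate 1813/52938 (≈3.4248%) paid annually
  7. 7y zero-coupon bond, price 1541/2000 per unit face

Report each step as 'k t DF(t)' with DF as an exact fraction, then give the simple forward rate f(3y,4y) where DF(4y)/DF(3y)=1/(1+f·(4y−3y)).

1 1 9549/10000
2 2 9249/10000
3 3 4393/5000
4 4 2187/2500
5 5 8419/10000
6 6 8187/10000
7 7 1541/2000
f(3y,4y) = ((4393/5000)/(2187/2500) − 1)/(1) = 19/4374 ≈ 0.4344%

step 1 [1y] zero: DF = P = 9549/10000 ≈ 0.954900
step 2 [2y] zero: DF = P = 9249/10000 ≈ 0.924900
step 3 [3y] bond c/1=1/16: DF=(1051/1000 − 1/16·(0.954900+0.924900))/(1+1/16) = 4393/5000 ≈ 0.878600
step 4 [4y] zero: DF = P = 2187/2500 ≈ 0.874800
step 5 [5y] zero: DF = P = 8419/10000 ≈ 0.841900
step 6 [6y] swap r/1=1813/52938: DF=(1 − 1813/52938·(0.954900+0.924900+0.878600+0.874800+0.841900))/(1+1813/52938) = 8187/10000 ≈ 0.818700
step 7 [7y] zero: DF = P = 1541/2000 ≈ 0.770500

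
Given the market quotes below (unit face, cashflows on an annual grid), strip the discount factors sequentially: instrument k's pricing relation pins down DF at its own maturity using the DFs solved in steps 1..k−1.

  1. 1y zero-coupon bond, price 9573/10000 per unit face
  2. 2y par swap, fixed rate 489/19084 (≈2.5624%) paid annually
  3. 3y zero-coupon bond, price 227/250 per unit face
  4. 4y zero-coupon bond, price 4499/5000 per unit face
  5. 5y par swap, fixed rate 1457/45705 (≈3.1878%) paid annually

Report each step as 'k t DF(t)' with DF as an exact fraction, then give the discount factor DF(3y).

step 1 [1y] zero: DF = P = 9573/10000 ≈ 0.957300
step 2 [2y] swap r/1=489/19084: DF=(1 − 489/19084·(0.957300))/(1+489/19084) = 9511/10000 ≈ 0.951100
step 3 [3y] zero: DF = P = 227/250 ≈ 0.908000
step 4 [4y] zero: DF = P = 4499/5000 ≈ 0.899800
step 5 [5y] swap r/1=1457/45705: DF=(1 − 1457/45705·(0.957300+0.951100+0.908000+0.899800))/(1+1457/45705) = 8543/10000 ≈ 0.854300

1 1 9573/10000
2 2 9511/10000
3 3 227/250
4 4 4499/5000
5 5 8543/10000
DF(3y) = 227/250 ≈ 0.908000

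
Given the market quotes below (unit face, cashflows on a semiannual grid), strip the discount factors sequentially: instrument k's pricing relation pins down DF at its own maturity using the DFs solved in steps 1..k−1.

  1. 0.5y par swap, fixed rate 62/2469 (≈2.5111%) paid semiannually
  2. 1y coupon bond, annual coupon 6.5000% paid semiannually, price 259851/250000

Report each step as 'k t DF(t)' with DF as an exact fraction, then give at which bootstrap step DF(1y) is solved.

1 1/2 2469/2500
2 1 2439/2500
DF(1y) is solved at step 2

step 1 [0.5y] swap r/2=31/2469: DF=(1 − 31/2469·(0))/(1+31/2469) = 2469/2500 ≈ 0.987600
step 2 [1y] bond c/2=13/400: DF=(259851/250000 − 13/400·(0.987600))/(1+13/400) = 2439/2500 ≈ 0.975600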